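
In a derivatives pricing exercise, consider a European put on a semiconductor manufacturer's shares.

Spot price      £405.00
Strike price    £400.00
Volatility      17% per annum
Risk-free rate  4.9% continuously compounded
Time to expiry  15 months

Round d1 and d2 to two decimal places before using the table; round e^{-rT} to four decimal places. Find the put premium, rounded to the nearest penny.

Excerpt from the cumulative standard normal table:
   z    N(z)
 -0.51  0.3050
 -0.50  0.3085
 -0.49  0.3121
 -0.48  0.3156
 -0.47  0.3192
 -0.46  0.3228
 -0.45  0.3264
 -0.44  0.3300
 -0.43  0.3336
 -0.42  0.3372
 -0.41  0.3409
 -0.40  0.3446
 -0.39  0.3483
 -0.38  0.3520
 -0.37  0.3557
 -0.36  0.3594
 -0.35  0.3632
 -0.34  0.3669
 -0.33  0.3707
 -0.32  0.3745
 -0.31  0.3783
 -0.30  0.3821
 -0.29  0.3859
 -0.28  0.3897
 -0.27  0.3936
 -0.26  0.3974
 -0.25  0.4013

σ√T = 0.17·√1.25 = 0.1901
d₁ = [ln(405/400) + (0.049 + 0.17²/2)·1.25] / 0.1901 = [0.0124 + 0.0793] / 0.1901 = 0.4826 ≈ 0.48
d₂ = d₁ − σ√T = 0.4826 − 0.1901 = 0.2926 ≈ 0.29
e^(−rT) = e^(−0.049·1.25) = 0.9406
N(−d₂) = N(-0.29) = 0.3859;  N(−d₁) = N(-0.48) = 0.3156
P = 400·0.9406·0.3859 − 405·0.3156 = 145.1910 − 127.8180 = 17.3730

£17.37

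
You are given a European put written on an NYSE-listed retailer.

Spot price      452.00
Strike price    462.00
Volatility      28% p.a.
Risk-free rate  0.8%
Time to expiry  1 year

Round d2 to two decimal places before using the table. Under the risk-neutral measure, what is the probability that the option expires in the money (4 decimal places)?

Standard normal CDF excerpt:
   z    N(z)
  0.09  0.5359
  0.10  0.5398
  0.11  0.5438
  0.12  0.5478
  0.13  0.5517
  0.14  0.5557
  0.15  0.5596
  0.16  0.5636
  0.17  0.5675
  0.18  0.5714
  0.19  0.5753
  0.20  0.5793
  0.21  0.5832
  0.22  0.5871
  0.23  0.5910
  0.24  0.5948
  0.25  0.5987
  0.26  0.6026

σ√T = 0.28 × 1.0000 = 0.2800
d₁ = [ln(452/462) + (0.008 + 0.28²/2)·1] / 0.2800 = [-0.0219 + 0.0472] / 0.2800 = 0.0904 ⇒ 0.09
d₂ = d₁ − σ√T = 0.0904 − 0.2800 = -0.1896 ⇒ -0.19
Pr(exercise) under Q = N(−d₂) = N(0.19) = 0.5753

0.5753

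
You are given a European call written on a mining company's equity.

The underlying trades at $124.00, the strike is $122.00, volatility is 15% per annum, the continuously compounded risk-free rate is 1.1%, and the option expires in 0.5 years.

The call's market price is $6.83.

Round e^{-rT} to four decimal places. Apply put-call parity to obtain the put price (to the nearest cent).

$4.16

exp(−rT) = exp(−0.011·0.5) = 0.9945
Put-call parity: C − P = S − K·e^(−rT) = 124 − 122·0.9945 = 124 − 121.3290 = 2.6710
P = C − (C − P) = 6.83 − (2.6710) = 4.1590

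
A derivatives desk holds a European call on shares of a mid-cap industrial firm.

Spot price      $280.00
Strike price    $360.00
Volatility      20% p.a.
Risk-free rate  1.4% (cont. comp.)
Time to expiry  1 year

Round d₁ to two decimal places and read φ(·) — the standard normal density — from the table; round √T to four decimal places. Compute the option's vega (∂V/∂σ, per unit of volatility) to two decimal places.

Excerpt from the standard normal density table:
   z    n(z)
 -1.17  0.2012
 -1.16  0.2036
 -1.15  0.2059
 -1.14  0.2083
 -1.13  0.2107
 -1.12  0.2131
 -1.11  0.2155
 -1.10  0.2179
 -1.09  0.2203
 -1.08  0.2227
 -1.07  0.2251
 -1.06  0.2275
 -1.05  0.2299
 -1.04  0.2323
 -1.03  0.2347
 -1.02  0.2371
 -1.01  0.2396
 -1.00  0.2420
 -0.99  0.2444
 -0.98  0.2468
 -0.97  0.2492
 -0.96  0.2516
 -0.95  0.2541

61.68

σ√T = 0.2·√1 = 0.2000
d₁ = [ln(280/360) + (0.014 + 0.2²/2)·1] / 0.2000 = [-0.2513 + 0.0340] / 0.2000 = -1.0866 ⇒ -1.09
√T = √1 = 1.0000
φ(d₁) = φ(-1.09) = 0.2203
vega = S·φ(d₁)·√T = 280·0.2203·1.0000 = 61.6840
(Call and put vega coincide under Black-Scholes.)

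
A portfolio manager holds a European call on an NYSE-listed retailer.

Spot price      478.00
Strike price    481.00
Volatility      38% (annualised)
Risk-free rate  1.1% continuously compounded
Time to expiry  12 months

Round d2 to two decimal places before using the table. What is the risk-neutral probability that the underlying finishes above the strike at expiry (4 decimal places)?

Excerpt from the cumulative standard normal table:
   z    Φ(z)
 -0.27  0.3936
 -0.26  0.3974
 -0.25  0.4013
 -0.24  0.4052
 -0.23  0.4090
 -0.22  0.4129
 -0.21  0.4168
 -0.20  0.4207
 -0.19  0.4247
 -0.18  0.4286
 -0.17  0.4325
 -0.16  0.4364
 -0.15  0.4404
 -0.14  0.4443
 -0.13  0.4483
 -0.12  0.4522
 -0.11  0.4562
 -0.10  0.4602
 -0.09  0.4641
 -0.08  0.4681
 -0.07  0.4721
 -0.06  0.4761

σ√T = 0.38·√1 = 0.3800
ln(S/K) + (r + σ²/2)T = ln(478/481) + (0.011 + 0.38²/2)·1 = -0.0063 + 0.0832 = 0.0769
d₁ = 0.0769 / 0.3800 = 0.2025 → 0.20
d₂ = d₁ − σ√T = 0.2025 − 0.3800 = -0.1775 → -0.18
Risk-neutral Pr[S_T > K] = N(d₂) = N(-0.18) = 0.4286

0.4286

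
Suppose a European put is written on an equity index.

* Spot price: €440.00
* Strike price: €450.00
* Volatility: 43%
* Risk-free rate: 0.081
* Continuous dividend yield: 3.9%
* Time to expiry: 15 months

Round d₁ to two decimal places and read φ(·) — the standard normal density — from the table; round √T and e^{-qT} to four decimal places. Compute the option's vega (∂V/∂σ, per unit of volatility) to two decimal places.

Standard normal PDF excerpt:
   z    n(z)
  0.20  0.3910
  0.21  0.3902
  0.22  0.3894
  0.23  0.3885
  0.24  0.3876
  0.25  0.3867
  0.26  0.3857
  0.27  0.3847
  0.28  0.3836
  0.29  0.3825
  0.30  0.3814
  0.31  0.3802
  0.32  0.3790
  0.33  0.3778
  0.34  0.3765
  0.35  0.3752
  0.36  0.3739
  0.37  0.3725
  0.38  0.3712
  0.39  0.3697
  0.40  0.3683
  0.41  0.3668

178.69

σ√T = 0.43·√1.25 = 0.4808
d₁ = [ln(440/450) + (0.081 − 0.039 + ½·0.43²)·1.25] / (σ√T) = (-0.0225 + 0.1681) / 0.4808 = 0.3028 ≈ 0.30
√T = √1.25 = 1.1180
φ(d₁) = φ(0.30) = 0.3814
e^(−qT) = e^(−0.039·1.25) = 0.9524
vega = S·e^(−qT)·φ(d₁)·√T = 440·0.9524·0.3814·1.1180 = 178.6877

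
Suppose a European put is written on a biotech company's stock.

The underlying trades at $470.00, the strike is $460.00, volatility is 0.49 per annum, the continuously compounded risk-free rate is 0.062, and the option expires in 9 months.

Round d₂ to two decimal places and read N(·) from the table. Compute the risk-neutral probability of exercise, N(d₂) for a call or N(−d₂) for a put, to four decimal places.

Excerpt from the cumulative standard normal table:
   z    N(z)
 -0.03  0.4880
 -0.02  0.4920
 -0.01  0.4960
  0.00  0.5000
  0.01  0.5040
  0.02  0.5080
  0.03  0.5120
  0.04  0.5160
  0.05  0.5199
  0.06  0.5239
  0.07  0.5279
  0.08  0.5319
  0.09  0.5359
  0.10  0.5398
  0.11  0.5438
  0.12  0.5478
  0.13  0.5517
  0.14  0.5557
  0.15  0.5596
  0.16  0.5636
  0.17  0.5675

σ√T = 0.49 × 0.8660 = 0.4244
d₁ = [ln(470/460) + (0.062 + 0.49²/2)·0.75] / 0.4244 = [0.0215 + 0.1365] / 0.4244 = 0.3724 which rounds to 0.37
d₂ = d₁ − σ√T = 0.3724 − 0.4244 = -0.0519 which rounds to -0.05
Pr(exercise) under Q = N(−d₂) = N(0.05) = 0.5199

0.5199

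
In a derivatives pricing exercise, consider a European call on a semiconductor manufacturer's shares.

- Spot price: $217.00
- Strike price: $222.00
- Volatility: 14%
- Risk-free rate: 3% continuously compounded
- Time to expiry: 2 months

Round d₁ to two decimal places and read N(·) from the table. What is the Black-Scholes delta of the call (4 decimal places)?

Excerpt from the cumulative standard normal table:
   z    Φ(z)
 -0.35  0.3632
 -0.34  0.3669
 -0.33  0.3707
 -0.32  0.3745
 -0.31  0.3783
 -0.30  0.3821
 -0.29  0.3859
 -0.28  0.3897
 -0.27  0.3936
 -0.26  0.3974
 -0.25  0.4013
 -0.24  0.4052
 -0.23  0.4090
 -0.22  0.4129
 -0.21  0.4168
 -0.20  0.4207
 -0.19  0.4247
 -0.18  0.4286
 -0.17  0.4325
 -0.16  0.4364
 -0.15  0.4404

σ√T = 0.14 × 0.4082 = 0.0572
ln(S/K) + (r + σ²/2)T = ln(217/222) + (0.03 + 0.14²/2)·0.1667 = -0.0228 + 0.0066 = -0.0161
d₁ = -0.0161 / 0.0572 = -0.2825 ≈ -0.28
N(d₁) = N(-0.28) = 0.3897
Δ_call = N(d₁) = 0.3897

0.3897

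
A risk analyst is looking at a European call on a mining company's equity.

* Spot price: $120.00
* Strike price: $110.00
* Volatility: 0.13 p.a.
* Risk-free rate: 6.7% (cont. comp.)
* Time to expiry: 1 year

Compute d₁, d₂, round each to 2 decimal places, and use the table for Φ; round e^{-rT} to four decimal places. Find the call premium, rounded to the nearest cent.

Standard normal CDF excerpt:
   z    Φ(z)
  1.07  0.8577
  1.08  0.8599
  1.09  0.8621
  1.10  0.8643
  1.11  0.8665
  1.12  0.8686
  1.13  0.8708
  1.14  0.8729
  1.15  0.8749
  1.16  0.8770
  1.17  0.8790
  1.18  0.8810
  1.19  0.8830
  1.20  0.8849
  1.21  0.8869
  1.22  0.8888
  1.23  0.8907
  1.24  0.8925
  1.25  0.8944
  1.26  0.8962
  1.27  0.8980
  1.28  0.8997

$17.97

σ√T = 0.13·√1 = 0.1300
d₁ = [ln(120/110) + (0.067 + ½·0.13²)·1] / (σ√T) = (0.0870 + 0.0755) / 0.1300 = 1.2497 which rounds to 1.25
d₂ = 1.2497 − 0.1300 = 1.1197 which rounds to 1.12
exp(−rT) = exp(−0.067·1) = 0.9352
N(d₁) = N(1.25) = 0.8944;  N(d₂) = N(1.12) = 0.8686
C = 120·0.8944 − 110·0.9352·0.8686 = 107.3280 − 89.3546 = 17.9734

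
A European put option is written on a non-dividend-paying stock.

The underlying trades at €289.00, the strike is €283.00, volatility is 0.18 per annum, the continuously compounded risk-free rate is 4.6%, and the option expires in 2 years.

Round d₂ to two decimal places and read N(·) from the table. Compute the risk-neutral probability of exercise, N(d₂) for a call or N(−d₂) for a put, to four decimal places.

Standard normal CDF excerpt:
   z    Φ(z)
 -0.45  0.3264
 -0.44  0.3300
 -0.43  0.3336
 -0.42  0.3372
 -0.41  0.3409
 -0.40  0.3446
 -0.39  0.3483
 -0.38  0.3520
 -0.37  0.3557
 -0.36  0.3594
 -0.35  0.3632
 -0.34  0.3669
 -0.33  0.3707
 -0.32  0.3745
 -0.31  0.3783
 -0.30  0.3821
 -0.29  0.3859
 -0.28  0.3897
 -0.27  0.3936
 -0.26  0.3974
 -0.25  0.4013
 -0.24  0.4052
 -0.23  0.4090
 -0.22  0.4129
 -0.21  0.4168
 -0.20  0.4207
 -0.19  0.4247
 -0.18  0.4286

0.3745

T = 2;  σ√T = 0.2546
d₁ = [ln(289/283) + (0.046 + 0.18²/2)·2] / 0.2546 = [0.0210 + 0.1244] / 0.2546 = 0.5711 ⇒ 0.57
d₂ = d₁ − σ√T = 0.5711 − 0.2546 = 0.3165 ⇒ 0.32
Risk-neutral Pr[S_T < K] = N(−d₂) = N(-0.32) = 0.3745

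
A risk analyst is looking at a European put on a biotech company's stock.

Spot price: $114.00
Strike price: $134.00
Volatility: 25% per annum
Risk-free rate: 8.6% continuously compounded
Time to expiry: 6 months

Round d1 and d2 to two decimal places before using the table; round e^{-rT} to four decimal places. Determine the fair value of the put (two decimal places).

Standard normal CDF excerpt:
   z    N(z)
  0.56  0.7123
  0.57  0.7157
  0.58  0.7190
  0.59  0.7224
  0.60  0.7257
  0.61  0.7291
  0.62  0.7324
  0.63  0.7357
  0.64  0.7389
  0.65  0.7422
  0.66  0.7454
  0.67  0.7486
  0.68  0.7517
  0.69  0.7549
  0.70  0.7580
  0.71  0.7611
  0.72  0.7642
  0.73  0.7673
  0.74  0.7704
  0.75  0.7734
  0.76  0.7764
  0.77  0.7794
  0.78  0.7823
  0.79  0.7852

$17.69

σ√T = 0.25 × 0.7071 = 0.1768
ln(S/K) + (r + σ²/2)T = ln(114/134) + (0.086 + 0.25²/2)·0.5 = -0.1616 + 0.0586 = -0.1030
d₁ = -0.1030 / 0.1768 = -0.5827 which rounds to -0.58
d₂ = d₁ − σ√T = -0.5827 − 0.1768 = -0.7595 which rounds to -0.76
exp(−rT) = exp(−0.086·0.5) = 0.9579
N(−d₂) = N(0.76) = 0.7764;  N(−d₁) = N(0.58) = 0.7190
P = 134·0.9579·0.7764 − 114·0.7190 = 99.6576 − 81.9660 = 17.6916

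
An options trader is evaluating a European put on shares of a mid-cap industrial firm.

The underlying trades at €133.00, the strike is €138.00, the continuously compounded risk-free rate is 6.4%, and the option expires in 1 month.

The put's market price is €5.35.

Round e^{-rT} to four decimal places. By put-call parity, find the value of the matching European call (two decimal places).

e^(−rT) = e^(−0.064·0.08333) = 0.9947
Put-call parity: C − P = S − K·e^(−rT) = 133 − 138·0.9947 = 133 − 137.2686 = -4.2686
C = P + (C − P) = 5.35 + (-4.2686) = 1.0814

€1.08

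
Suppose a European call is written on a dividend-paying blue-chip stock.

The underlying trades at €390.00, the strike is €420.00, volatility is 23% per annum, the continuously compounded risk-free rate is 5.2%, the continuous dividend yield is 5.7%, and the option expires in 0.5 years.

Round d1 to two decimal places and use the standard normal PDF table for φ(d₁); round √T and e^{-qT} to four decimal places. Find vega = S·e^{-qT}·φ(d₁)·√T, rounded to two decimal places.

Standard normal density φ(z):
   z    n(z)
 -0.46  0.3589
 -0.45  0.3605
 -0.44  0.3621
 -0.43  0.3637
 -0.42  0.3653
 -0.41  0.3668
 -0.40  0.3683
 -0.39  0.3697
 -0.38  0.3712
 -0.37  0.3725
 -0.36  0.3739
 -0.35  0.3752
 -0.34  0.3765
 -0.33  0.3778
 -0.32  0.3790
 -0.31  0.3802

99.09

σ√T = 0.23 × 0.7071 = 0.1626
d₁ = [ln(390/420) + (0.052 − 0.057 + ½·0.23²)·0.5] / (σ√T) = (-0.0741 + 0.0107) / 0.1626 = -0.3897 which rounds to -0.39
√T = √0.5 = 0.7071
φ(d₁) = φ(-0.39) = 0.3697
exp(−qT) = exp(−0.057·0.5) = 0.9719
vega = S·exp(−qT)·φ(d₁)·√T = 390·0.9719·0.3697·0.7071 = 99.0870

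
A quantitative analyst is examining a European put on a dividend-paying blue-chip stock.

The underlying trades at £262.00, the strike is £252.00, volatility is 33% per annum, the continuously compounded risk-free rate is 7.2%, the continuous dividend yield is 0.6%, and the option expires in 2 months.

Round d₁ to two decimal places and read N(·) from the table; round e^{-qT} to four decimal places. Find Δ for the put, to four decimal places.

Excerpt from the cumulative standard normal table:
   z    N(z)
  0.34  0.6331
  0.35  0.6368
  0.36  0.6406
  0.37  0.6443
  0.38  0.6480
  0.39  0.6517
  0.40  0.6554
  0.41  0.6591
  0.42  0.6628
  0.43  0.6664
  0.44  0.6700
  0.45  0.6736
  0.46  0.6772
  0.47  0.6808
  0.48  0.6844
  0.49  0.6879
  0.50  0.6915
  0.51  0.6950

-0.3297

T = 0.1667;  σ√T = 0.1347
d₁ = [ln(262/252) + (0.072 − 0.006 + 0.33²/2)·0.1667] / 0.1347 = [0.0389 + 0.0201] / 0.1347 = 0.4379 which rounds to 0.44
N(d₁) = N(0.44) = 0.6700
Δ_put = e^(−qT)·(N(d₁) − 1) = 0.9990·(0.6700 − 1) = -0.3297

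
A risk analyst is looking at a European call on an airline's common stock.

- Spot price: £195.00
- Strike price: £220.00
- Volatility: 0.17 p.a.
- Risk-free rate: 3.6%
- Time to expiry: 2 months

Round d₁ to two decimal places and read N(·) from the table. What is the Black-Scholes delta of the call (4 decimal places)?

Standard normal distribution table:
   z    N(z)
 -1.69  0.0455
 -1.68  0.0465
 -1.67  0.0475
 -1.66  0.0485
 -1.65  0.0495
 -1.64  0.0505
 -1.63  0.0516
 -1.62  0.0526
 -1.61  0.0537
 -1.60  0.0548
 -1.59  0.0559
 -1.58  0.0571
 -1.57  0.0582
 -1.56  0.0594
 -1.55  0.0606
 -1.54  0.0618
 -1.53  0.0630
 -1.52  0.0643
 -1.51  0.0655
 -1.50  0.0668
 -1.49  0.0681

0.0526

σ√T = 0.17·√0.1667 = 0.0694
d₁ = [ln(195/220) + (0.036 + 0.17²/2)·0.1667] / 0.0694 = [-0.1206 + 0.0084] / 0.0694 = -1.6169 ≈ -1.62
N(d₁) = N(-1.62) = 0.0526
Δ_call = N(d₁) = 0.0526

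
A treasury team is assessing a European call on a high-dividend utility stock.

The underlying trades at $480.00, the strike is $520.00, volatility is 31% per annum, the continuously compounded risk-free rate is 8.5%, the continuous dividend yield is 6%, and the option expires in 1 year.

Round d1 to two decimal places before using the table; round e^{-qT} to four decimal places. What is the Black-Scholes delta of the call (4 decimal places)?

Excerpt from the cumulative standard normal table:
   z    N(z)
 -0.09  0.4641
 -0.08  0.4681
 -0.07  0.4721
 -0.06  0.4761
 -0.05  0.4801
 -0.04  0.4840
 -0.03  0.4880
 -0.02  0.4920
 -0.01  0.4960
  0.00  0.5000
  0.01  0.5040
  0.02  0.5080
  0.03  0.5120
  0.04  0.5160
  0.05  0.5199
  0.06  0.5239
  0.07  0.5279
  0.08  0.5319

0.4634

σ√T = 0.31 × 1.0000 = 0.3100
d₁ = [ln(480/520) + (0.085 − 0.06 + 0.31²/2)·1] / 0.3100 = [-0.0800 + 0.0731] / 0.3100 = -0.0226 which rounds to -0.02
N(d₁) = N(-0.02) = 0.4920
Δ_call = e^(−qT)·N(d₁) = 0.9418·0.4920 = 0.4634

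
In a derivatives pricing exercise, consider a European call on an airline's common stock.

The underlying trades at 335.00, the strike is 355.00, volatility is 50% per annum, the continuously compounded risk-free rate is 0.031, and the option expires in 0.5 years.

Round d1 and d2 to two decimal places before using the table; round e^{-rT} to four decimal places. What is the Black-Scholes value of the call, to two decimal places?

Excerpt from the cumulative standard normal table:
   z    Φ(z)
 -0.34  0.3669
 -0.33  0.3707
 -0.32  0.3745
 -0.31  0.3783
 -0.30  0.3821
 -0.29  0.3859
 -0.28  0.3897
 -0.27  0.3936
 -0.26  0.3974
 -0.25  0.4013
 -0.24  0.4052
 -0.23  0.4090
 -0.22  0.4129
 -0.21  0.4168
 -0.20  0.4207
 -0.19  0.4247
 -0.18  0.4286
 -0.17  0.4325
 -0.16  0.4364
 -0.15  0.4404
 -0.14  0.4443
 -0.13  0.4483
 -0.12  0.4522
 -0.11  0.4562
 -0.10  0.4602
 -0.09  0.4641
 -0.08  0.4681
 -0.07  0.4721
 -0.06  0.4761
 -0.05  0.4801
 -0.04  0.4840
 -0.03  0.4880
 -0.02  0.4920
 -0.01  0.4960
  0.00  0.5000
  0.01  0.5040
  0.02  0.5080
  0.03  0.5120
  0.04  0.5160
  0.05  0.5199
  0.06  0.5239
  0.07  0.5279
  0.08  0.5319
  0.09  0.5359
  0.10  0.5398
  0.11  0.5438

σ√T = 0.5·√0.5 = 0.3536
d₁ = [ln(335/355) + (0.031 + 0.5²/2)·0.5] / 0.3536 = [-0.0580 + 0.0780] / 0.3536 = 0.0566 ⇒ 0.06
d₂ = d₁ − σ√T = 0.0566 − 0.3536 = -0.2969 ⇒ -0.30
e^(−rT) = e^(−0.031·0.5) = 0.9846
C = 335·N(0.06) − 355·0.9846·N(-0.30) = 335·0.5239 − 355·0.9846·0.3821 = 175.5065 − 133.5566 = 41.9499

41.95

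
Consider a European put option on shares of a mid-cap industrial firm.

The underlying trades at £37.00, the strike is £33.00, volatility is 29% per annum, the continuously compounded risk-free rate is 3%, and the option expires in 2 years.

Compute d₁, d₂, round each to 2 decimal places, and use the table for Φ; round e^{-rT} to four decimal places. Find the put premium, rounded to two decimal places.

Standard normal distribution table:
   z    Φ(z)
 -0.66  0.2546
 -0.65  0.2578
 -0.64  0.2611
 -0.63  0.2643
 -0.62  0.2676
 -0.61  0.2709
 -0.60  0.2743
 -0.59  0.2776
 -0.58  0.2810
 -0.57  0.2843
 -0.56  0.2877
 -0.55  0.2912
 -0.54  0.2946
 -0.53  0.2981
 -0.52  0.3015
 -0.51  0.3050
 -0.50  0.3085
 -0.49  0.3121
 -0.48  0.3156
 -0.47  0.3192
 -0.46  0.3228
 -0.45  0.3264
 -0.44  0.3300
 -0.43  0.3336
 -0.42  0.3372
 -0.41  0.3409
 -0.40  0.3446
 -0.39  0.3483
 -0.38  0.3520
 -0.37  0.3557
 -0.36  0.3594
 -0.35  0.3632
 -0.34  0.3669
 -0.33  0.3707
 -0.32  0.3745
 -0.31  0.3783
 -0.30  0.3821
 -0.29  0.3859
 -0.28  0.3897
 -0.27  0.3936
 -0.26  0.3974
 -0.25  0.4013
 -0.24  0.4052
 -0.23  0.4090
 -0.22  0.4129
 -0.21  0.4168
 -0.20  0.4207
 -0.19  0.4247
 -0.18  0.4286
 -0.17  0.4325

£3.05

σ√T = 0.29·√2 = 0.4101
d₁ = [ln(37/33) + (0.03 + 0.29²/2)·2] / 0.4101 = [0.1144 + 0.1441] / 0.4101 = 0.6303 → 0.63
d₂ = d₁ − σ√T = 0.6303 − 0.4101 = 0.2202 → 0.22
exp(−rT) = exp(−0.03·2) = 0.9418
N(−d₂) = N(-0.22) = 0.4129;  N(−d₁) = N(-0.63) = 0.2643
P = 33·0.9418·0.4129 − 37·0.2643 = 12.8327 − 9.7791 = 3.0536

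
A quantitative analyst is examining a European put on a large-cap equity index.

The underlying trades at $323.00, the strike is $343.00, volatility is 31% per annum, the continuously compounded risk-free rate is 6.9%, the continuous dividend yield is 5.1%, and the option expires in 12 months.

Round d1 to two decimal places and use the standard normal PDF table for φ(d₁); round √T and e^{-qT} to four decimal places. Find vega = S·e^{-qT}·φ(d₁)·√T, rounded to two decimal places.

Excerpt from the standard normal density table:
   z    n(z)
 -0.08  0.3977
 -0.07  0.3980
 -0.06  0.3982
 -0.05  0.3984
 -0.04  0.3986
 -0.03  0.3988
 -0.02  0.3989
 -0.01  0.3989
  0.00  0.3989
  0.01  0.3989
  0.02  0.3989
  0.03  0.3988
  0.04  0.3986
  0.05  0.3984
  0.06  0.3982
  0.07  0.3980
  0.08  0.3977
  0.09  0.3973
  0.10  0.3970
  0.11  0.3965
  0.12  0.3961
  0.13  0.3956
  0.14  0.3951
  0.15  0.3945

122.44

σ√T = 0.31 × 1.0000 = 0.3100
ln(S/K) + (r − q + σ²/2)T = ln(323/343) + (0.069 − 0.051 + 0.31²/2)·1 = -0.0601 + 0.0661 = 0.0060
d₁ = 0.0060 / 0.3100 = 0.0193 ≈ 0.02
√T = √1 = 1.0000
φ(d₁) = φ(0.02) = 0.3989
exp(−qT) = exp(−0.051·1) = 0.9503
vega = S·exp(−qT)·φ(d₁)·√T = 323·0.9503·0.3989·1.0000 = 122.4411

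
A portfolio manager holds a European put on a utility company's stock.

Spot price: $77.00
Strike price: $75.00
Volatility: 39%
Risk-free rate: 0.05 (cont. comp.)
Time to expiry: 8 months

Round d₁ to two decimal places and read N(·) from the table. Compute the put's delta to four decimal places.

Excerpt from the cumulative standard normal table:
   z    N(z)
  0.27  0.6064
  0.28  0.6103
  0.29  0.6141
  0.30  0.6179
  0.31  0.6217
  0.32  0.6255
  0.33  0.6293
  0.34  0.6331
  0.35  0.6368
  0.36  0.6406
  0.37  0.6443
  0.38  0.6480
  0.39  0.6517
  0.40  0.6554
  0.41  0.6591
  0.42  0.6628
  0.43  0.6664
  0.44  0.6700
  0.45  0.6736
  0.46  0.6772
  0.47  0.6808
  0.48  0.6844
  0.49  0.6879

σ√T = 0.39 × 0.8165 = 0.3184
ln(S/K) + (r + σ²/2)T = ln(77/75) + (0.05 + 0.39²/2)·0.6667 = 0.0263 + 0.0840 = 0.1104
d₁ = 0.1104 / 0.3184 = 0.3465 which rounds to 0.35
N(d₁) = N(0.35) = 0.6368
Δ_put = N(d₁) − 1 = 0.6368 − 1 = -0.3632

-0.3632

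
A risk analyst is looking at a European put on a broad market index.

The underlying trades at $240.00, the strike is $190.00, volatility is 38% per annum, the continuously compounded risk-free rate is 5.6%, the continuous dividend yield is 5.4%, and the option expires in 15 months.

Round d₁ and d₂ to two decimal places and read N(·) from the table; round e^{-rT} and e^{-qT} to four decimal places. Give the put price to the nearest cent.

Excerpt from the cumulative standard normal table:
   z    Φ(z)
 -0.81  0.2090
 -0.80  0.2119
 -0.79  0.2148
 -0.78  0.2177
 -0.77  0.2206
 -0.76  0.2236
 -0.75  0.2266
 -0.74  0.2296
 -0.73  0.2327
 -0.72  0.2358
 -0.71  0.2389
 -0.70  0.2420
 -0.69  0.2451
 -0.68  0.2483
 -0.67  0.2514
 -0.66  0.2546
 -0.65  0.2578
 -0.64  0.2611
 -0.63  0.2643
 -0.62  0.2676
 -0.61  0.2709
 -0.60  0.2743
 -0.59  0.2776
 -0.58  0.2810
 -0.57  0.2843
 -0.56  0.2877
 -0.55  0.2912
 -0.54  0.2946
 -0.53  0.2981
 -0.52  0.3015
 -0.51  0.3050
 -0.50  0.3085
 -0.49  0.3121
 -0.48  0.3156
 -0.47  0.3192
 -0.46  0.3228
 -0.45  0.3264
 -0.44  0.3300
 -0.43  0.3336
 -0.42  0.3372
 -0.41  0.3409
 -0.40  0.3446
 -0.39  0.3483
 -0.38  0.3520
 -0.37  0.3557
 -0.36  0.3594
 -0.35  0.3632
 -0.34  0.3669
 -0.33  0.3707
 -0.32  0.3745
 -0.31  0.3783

T = 1.25;  σ√T = 0.4249
ln(S/K) + (r − q + σ²/2)T = ln(240/190) + (0.056 − 0.054 + 0.38²/2)·1.25 = 0.2336 + 0.0927 = 0.3264
d₁ = 0.3264 / 0.4249 = 0.7682 which rounds to 0.77
d₂ = d₁ − σ√T = 0.7682 − 0.4249 = 0.3433 which rounds to 0.34
e^(−qT) = e^(−0.054·1.25) = 0.9347;  e^(−rT) = e^(−0.056·1.25) = 0.9324
N(−d₂) = N(-0.34) = 0.3669;  N(−d₁) = N(-0.77) = 0.2206
P = 190·0.9324·0.3669 − 240·0.9347·0.2206 = 64.9985 − 49.4868 = 15.5118

$15.51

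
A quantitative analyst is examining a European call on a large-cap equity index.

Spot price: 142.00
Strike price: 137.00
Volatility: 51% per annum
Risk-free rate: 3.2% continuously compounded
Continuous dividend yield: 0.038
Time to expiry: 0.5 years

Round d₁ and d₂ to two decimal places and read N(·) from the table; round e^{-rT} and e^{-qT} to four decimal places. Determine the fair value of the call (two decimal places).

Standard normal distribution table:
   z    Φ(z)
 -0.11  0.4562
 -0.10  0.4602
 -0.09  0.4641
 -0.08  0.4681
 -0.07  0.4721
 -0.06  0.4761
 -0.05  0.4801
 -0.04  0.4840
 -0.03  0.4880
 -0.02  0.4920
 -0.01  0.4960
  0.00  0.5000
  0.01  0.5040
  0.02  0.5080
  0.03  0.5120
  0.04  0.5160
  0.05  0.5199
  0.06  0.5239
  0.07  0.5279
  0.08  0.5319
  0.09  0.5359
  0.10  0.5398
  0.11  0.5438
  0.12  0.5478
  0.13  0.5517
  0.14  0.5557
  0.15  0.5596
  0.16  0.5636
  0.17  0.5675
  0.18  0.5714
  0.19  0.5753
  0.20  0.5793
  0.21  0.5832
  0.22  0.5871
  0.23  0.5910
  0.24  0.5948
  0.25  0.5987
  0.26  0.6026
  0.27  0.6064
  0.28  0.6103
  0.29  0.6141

21.92

σ√T = 0.51 × 0.7071 = 0.3606
d₁ = [ln(142/137) + (0.032 − 0.038 + 0.51²/2)·0.5] / 0.3606 = [0.0358 + 0.0620] / 0.3606 = 0.2714 ≈ 0.27
d₂ = d₁ − σ√T = 0.2714 − 0.3606 = -0.0892 ≈ -0.09
e^(−qT) = e^(−0.038·0.5) = 0.9812;  e^(−rT) = e^(−0.032·0.5) = 0.9841
N(d₁) = N(0.27) = 0.6064;  N(d₂) = N(-0.09) = 0.4641
C = 142·0.9812·0.6064 − 137·0.9841·0.4641 = 84.4900 − 62.5708 = 21.9192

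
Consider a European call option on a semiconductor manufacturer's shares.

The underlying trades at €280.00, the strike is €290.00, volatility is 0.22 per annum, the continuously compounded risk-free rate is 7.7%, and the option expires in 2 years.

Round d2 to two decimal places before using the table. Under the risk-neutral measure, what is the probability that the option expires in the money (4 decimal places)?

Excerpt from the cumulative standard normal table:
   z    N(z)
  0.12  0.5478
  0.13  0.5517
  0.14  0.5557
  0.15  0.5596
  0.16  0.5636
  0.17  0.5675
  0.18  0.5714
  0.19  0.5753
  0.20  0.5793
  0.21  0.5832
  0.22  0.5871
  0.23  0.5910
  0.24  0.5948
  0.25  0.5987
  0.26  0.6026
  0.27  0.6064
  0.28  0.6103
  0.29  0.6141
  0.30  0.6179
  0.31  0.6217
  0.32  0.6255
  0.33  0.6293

0.5910

σ√T = 0.22·√2 = 0.3111
d₁ = [ln(280/290) + (0.077 + ½·0.22²)·2] / (σ√T) = (-0.0351 + 0.2024) / 0.3111 = 0.5378 ⇒ 0.54
d₂ = 0.5378 − 0.3111 = 0.2266 ⇒ 0.23
Risk-neutral Pr[S_T > K] = N(d₂) = N(0.23) = 0.5910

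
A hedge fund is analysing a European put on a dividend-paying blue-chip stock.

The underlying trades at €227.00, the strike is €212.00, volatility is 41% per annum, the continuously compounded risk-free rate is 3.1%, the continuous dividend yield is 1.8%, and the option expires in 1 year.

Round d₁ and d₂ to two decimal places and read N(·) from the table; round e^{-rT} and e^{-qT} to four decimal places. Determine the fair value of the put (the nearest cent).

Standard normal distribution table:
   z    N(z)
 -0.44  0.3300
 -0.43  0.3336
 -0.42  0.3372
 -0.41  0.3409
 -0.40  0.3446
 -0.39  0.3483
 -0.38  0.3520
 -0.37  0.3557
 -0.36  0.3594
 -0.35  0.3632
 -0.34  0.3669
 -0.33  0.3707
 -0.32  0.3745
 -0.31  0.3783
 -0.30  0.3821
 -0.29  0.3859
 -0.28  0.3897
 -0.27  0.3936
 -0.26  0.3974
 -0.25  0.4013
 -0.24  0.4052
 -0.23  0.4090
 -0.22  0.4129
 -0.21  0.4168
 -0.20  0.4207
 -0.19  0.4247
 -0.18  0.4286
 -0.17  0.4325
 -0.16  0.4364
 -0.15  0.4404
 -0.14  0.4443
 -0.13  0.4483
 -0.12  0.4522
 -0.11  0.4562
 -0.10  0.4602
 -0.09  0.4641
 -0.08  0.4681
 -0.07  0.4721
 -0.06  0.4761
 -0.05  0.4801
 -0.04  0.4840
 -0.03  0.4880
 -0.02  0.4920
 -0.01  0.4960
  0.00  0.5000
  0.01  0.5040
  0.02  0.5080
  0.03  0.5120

€26.76

σ√T = 0.41·√1 = 0.4100
d₁ = [ln(227/212) + (0.031 − 0.018 + 0.41²/2)·1] / 0.4100 = [0.0684 + 0.0970] / 0.4100 = 0.4034 ⇒ 0.40
d₂ = d₁ − σ√T = 0.4034 − 0.4100 = -0.0066 ⇒ -0.01
e^(−qT) = e^(−0.018·1) = 0.9822;  e^(−rT) = e^(−0.031·1) = 0.9695
P = 212·0.9695·N(0.01) − 227·0.9822·N(-0.40) = 212·0.9695·0.5040 − 227·0.9822·0.3446 = 103.5891 − 76.8318 = 26.7573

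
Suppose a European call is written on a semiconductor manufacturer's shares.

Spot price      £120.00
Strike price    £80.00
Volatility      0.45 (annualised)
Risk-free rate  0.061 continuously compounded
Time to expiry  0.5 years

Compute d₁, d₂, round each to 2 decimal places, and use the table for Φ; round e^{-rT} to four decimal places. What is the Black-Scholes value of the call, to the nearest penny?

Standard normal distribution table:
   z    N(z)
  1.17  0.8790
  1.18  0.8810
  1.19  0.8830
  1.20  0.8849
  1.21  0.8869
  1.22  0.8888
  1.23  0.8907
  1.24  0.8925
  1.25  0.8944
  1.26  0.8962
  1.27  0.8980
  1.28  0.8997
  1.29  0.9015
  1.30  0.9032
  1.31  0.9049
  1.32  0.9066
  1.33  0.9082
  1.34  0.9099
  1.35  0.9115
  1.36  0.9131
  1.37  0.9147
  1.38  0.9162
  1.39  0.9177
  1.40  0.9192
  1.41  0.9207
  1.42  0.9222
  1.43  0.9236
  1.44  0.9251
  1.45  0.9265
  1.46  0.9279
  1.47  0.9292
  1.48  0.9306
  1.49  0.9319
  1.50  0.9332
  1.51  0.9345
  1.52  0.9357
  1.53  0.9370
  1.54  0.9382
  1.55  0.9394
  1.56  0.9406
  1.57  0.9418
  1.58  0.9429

£43.62

T = 0.5;  σ√T = 0.3182
d₁ = [ln(120/80) + (0.061 + ½·0.45²)·0.5] / (σ√T) = (0.4055 + 0.0811) / 0.3182 = 1.5292 ⇒ 1.53
d₂ = 1.5292 − 0.3182 = 1.2110 ⇒ 1.21
exp(−rT) = exp(−0.061·0.5) = 0.9700
N(d₁) = N(1.53) = 0.9370;  N(d₂) = N(1.21) = 0.8869
C = 120·0.9370 − 80·0.9700·0.8869 = 112.4400 − 68.8234 = 43.6166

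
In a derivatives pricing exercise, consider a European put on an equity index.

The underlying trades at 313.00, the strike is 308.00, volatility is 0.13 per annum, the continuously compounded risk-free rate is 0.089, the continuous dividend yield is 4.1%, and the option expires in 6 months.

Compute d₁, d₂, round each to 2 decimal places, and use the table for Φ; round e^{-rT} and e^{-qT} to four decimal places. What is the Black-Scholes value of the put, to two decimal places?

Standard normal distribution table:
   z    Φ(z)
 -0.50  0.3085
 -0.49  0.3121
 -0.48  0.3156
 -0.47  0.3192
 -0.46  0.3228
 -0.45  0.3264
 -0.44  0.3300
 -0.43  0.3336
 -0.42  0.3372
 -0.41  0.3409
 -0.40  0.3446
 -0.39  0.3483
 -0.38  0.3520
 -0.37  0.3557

5.83

σ√T = 0.13·√0.5 = 0.0919
d₁ = [ln(313/308) + (0.089 − 0.041 + 0.13²/2)·0.5] / 0.0919 = [0.0161 + 0.0282] / 0.0919 = 0.4822 → 0.48
d₂ = d₁ − σ√T = 0.4822 − 0.0919 = 0.3903 → 0.39
e^(−qT) = e^(−0.041·0.5) = 0.9797;  e^(−rT) = e^(−0.089·0.5) = 0.9565
N(−d₂) = N(-0.39) = 0.3483;  N(−d₁) = N(-0.48) = 0.3156
P = 308·0.9565·0.3483 − 313·0.9797·0.3156 = 102.6099 − 96.7775 = 5.8324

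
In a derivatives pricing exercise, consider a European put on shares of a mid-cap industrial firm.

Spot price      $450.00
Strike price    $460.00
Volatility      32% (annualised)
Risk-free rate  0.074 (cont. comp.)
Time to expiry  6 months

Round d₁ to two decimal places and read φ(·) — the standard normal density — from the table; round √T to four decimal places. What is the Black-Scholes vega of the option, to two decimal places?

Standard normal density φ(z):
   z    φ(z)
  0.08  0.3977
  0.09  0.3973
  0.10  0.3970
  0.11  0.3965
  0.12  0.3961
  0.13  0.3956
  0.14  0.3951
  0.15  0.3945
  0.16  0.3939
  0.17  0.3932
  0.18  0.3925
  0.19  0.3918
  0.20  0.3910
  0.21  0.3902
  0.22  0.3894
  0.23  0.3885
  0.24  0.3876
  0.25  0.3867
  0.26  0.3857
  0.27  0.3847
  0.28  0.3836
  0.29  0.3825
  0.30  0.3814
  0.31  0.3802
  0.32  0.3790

124.89

T = 0.5;  σ√T = 0.2263
d₁ = [ln(450/460) + (0.074 + 0.32²/2)·0.5] / 0.2263 = [-0.0220 + 0.0626] / 0.2263 = 0.1795 which rounds to 0.18
√T = √0.5 = 0.7071
φ(d₁) = φ(0.18) = 0.3925
vega = S·φ(d₁)·√T = 450·0.3925·0.7071 = 124.8915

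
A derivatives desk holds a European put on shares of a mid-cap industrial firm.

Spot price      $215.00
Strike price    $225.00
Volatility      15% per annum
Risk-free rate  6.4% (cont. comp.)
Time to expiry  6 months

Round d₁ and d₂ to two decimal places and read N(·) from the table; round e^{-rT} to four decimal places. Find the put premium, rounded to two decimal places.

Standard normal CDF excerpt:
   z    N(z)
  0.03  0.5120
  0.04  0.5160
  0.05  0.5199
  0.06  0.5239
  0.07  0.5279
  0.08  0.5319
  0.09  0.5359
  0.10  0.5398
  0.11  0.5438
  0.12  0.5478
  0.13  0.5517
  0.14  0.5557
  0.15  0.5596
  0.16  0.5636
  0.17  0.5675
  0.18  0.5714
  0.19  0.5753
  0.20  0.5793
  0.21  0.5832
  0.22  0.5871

$11.02

T = 0.5;  σ√T = 0.1061
ln(S/K) + (r + σ²/2)T = ln(215/225) + (0.064 + 0.15²/2)·0.5 = -0.0455 + 0.0376 = -0.0078
d₁ = -0.0078 / 0.1061 = -0.0739 → -0.07
d₂ = d₁ − σ√T = -0.0739 − 0.1061 = -0.1800 → -0.18
exp(−rT) = exp(−0.064·0.5) = 0.9685
P = 225·0.9685·N(0.18) − 215·N(0.07) = 225·0.9685·0.5714 − 215·0.5279 = 124.5152 − 113.4985 = 11.0167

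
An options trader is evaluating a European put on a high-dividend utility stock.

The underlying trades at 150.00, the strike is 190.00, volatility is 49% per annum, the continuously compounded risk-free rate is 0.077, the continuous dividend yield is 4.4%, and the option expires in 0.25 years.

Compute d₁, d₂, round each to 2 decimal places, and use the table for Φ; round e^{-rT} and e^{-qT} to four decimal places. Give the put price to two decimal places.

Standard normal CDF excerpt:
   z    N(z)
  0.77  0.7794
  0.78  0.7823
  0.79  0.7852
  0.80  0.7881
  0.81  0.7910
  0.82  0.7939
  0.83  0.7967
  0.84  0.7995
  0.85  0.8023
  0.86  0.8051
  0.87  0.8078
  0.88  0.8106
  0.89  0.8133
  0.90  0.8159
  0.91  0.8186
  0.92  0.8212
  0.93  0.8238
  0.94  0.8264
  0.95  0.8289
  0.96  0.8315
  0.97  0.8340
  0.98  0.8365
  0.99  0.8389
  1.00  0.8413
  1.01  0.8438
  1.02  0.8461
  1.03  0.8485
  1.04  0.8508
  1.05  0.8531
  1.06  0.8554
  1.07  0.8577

41.64

σ√T = 0.49·√0.25 = 0.2450
d₁ = [ln(150/190) + (0.077 − 0.044 + 0.49²/2)·0.25] / 0.2450 = [-0.2364 + 0.0383] / 0.2450 = -0.8087 → -0.81
d₂ = d₁ − σ√T = -0.8087 − 0.2450 = -1.0537 → -1.05
e^(−qT) = e^(−0.044·0.25) = 0.9891;  e^(−rT) = e^(−0.077·0.25) = 0.9809
P = 190·0.9809·N(1.05) − 150·0.9891·N(0.81) = 190·0.9809·0.8531 − 150·0.9891·0.7910 = 158.9931 − 117.3567 = 41.6364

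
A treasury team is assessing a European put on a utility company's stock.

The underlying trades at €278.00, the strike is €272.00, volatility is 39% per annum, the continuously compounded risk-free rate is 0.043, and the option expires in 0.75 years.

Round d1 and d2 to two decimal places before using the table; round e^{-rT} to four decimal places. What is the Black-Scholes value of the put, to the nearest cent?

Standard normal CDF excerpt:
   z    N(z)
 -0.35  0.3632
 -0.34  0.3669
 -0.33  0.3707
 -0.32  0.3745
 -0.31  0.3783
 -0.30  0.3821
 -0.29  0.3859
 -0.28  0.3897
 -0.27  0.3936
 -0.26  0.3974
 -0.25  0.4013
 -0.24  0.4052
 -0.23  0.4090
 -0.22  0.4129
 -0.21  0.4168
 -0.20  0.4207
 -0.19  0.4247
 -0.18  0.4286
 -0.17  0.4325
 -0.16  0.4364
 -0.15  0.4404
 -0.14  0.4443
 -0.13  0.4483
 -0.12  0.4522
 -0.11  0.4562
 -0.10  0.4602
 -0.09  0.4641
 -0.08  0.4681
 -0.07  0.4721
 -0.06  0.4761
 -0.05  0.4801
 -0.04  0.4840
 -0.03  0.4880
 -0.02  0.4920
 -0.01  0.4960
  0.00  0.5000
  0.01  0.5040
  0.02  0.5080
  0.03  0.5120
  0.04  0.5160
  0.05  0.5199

€29.69

T = 0.75;  σ√T = 0.3377
ln(S/K) + (r + σ²/2)T = ln(278/272) + (0.043 + 0.39²/2)·0.75 = 0.0218 + 0.0893 = 0.1111
d₁ = 0.1111 / 0.3377 = 0.3290 ⇒ 0.33
d₂ = d₁ − σ√T = 0.3290 − 0.3377 = -0.0088 ⇒ -0.01
exp(−rT) = exp(−0.043·0.75) = 0.9683
N(−d₂) = N(0.01) = 0.5040;  N(−d₁) = N(-0.33) = 0.3707
P = 272·0.9683·0.5040 − 278·0.3707 = 132.7423 − 103.0546 = 29.6877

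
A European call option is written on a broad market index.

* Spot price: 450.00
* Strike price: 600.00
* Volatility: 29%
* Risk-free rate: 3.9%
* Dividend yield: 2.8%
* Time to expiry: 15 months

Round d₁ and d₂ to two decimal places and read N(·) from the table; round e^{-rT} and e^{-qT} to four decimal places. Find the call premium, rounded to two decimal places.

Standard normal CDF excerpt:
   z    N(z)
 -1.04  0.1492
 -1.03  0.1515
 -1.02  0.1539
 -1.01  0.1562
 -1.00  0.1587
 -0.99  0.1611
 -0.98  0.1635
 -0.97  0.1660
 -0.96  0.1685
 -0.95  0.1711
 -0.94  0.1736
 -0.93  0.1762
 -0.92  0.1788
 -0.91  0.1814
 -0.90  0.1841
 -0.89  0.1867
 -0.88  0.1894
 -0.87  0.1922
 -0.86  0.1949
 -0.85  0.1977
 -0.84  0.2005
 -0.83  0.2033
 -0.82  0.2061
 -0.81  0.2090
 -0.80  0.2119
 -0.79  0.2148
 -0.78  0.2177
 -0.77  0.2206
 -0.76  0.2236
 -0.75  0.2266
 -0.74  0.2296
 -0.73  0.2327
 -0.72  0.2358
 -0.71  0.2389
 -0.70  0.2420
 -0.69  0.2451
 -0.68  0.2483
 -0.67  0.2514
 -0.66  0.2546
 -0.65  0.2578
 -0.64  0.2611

σ√T = 0.29·√1.25 = 0.3242
d₁ = [ln(450/600) + (0.039 − 0.028 + 0.29²/2)·1.25] / 0.3242 = [-0.2877 + 0.0663] / 0.3242 = -0.6828 ⇒ -0.68
d₂ = d₁ − σ√T = -0.6828 − 0.3242 = -1.0070 ⇒ -1.01
exp(−qT) = exp(−0.028·1.25) = 0.9656;  exp(−rT) = exp(−0.039·1.25) = 0.9524
N(d₁) = N(-0.68) = 0.2483;  N(d₂) = N(-1.01) = 0.1562
C = 450·0.9656·0.2483 − 600·0.9524·0.1562 = 107.8913 − 89.2589 = 18.6324

18.63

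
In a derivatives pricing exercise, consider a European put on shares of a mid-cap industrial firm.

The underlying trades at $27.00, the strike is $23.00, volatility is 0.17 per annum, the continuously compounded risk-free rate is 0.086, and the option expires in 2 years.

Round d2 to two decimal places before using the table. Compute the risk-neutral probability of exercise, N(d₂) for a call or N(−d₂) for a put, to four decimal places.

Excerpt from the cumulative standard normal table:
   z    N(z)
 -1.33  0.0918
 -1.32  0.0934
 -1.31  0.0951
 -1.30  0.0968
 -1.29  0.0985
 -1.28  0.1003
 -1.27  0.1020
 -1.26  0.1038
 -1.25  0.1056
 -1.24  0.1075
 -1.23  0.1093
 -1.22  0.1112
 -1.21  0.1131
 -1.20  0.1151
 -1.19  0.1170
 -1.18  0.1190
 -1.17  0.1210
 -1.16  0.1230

σ√T = 0.17 × 1.4142 = 0.2404
d₁ = [ln(27/23) + (0.086 + ½·0.17²)·2] / (σ√T) = (0.1603 + 0.2009) / 0.2404 = 1.5026 ⇒ 1.50
d₂ = 1.5026 − 0.2404 = 1.2622 ⇒ 1.26
Risk-neutral Pr[S_T < K] = N(−d₂) = N(-1.26) = 0.1038

0.1038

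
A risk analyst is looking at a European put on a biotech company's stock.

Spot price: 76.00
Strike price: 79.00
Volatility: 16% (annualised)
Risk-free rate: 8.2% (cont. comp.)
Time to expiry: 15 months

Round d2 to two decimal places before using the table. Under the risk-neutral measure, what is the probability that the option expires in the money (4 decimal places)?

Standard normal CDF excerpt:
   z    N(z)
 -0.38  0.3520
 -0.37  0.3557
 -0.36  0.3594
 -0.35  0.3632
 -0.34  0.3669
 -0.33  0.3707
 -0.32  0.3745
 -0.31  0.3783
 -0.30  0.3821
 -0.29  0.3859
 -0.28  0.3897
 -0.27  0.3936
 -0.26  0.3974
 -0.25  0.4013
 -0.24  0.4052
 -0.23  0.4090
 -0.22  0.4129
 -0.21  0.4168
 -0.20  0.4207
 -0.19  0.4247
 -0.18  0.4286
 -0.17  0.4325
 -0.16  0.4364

T = 1.25;  σ√T = 0.1789
d₁ = [ln(76/79) + (0.082 + 0.16²/2)·1.25] / 0.1789 = [-0.0387 + 0.1185] / 0.1789 = 0.4460 ≈ 0.45
d₂ = d₁ − σ√T = 0.4460 − 0.1789 = 0.2671 ≈ 0.27
Pr(exercise) under Q = N(−d₂) = N(-0.27) = 0.3936

0.3936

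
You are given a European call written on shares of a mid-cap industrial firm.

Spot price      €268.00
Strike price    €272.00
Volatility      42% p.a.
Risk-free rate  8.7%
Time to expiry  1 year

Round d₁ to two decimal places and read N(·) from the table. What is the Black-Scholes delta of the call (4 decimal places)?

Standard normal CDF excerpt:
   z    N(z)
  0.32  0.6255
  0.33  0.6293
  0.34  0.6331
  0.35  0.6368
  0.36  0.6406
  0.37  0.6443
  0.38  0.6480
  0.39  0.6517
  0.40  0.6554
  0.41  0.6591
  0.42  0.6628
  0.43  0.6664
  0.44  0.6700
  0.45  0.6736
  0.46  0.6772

T = 1;  σ√T = 0.4200
d₁ = [ln(268/272) + (0.087 + 0.42²/2)·1] / 0.4200 = [-0.0148 + 0.1752] / 0.4200 = 0.3819 which rounds to 0.38
N(d₁) = N(0.38) = 0.6480
Δ_call = N(d₁) = 0.6480

0.6480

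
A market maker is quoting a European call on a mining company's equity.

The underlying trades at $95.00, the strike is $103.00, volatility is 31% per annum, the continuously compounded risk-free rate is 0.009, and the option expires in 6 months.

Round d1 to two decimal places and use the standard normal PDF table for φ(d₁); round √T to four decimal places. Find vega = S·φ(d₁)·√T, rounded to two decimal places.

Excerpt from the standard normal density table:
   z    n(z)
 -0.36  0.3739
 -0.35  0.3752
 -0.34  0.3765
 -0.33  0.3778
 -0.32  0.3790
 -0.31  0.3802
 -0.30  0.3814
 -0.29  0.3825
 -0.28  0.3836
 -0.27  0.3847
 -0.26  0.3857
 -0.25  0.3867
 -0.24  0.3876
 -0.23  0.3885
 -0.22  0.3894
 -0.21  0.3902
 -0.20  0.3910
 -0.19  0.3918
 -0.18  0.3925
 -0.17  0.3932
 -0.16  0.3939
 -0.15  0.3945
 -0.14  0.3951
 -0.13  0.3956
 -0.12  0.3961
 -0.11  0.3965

26.04

T = 0.5;  σ√T = 0.2192
d₁ = [ln(95/103) + (0.009 + 0.31²/2)·0.5] / 0.2192 = [-0.0809 + 0.0285] / 0.2192 = -0.2387 which rounds to -0.24
√T = √0.5 = 0.7071
φ(d₁) = φ(-0.24) = 0.3876
vega = S·φ(d₁)·√T = 95·0.3876·0.7071 = 26.0368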